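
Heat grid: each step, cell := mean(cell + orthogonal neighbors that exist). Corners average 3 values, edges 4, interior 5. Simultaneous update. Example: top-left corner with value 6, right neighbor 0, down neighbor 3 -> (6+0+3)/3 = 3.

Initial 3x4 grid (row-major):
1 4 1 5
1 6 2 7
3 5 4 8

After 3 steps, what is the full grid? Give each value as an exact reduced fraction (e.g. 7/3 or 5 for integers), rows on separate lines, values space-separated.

After step 1:
  2 3 3 13/3
  11/4 18/5 4 11/2
  3 9/2 19/4 19/3
After step 2:
  31/12 29/10 43/12 77/18
  227/80 357/100 417/100 121/24
  41/12 317/80 235/48 199/36
After step 3:
  1997/720 3791/1200 6719/1800 929/216
  4963/1600 436/125 25513/6000 34231/7200
  613/180 3169/800 33401/7200 2227/432

Answer: 1997/720 3791/1200 6719/1800 929/216
4963/1600 436/125 25513/6000 34231/7200
613/180 3169/800 33401/7200 2227/432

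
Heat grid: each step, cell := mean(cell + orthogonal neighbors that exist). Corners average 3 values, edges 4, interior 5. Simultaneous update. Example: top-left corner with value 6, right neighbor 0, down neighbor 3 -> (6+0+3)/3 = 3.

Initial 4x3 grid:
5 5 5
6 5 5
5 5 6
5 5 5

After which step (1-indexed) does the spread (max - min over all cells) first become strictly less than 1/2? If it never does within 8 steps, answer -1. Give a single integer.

Answer: 1

Derivation:
Step 1: max=16/3, min=5, spread=1/3
  -> spread < 1/2 first at step 1
Step 2: max=631/120, min=61/12, spread=7/40
Step 3: max=18727/3600, min=1847/360, spread=257/3600
Step 4: max=280217/54000, min=6181/1200, spread=259/6750
Step 5: max=8392739/1620000, min=52274/10125, spread=3211/180000
Step 6: max=62904197/12150000, min=50235881/9720000, spread=437383/48600000
Step 7: max=15091839067/2916000000, min=1005277043/194400000, spread=6341711/1458000000
Step 8: max=452683425439/87480000000, min=180997905211/34992000000, spread=125774941/58320000000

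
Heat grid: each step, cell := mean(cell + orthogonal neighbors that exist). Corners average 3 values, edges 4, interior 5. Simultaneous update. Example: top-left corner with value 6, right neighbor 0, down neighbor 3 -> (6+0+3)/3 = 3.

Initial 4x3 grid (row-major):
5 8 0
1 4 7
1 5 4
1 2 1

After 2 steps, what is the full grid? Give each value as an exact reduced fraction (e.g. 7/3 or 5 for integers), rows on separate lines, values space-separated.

Answer: 35/9 227/48 13/3
173/48 379/100 9/2
557/240 167/50 203/60
67/36 547/240 53/18

Derivation:
After step 1:
  14/3 17/4 5
  11/4 5 15/4
  2 16/5 17/4
  4/3 9/4 7/3
After step 2:
  35/9 227/48 13/3
  173/48 379/100 9/2
  557/240 167/50 203/60
  67/36 547/240 53/18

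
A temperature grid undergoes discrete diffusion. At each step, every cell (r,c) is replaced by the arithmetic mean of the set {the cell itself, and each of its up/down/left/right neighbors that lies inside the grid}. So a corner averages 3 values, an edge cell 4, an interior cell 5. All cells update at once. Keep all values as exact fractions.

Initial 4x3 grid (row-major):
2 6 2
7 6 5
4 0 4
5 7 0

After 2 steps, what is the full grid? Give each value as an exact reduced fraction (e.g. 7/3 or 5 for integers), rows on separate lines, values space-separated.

Answer: 55/12 68/15 151/36
371/80 22/5 469/120
1097/240 73/20 431/120
37/9 81/20 107/36

Derivation:
After step 1:
  5 4 13/3
  19/4 24/5 17/4
  4 21/5 9/4
  16/3 3 11/3
After step 2:
  55/12 68/15 151/36
  371/80 22/5 469/120
  1097/240 73/20 431/120
  37/9 81/20 107/36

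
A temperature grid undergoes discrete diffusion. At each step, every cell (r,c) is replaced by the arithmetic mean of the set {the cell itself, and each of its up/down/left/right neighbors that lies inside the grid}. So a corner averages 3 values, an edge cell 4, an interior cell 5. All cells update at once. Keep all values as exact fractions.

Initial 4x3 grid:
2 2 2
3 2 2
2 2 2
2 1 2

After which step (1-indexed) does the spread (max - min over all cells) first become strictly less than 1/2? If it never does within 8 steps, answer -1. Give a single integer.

Answer: 3

Derivation:
Step 1: max=7/3, min=5/3, spread=2/3
Step 2: max=271/120, min=413/240, spread=43/80
Step 3: max=2371/1080, min=3883/2160, spread=859/2160
  -> spread < 1/2 first at step 3
Step 4: max=13853/6480, min=48229/25920, spread=7183/25920
Step 5: max=412331/194400, min=2920271/1555200, spread=378377/1555200
Step 6: max=1525771/729000, min=177924133/93312000, spread=3474911/18662400
Step 7: max=727071817/349920000, min=10761138767/5598720000, spread=174402061/1119744000
Step 8: max=21646436509/10497600000, min=651009376813/335923200000, spread=1667063659/13436928000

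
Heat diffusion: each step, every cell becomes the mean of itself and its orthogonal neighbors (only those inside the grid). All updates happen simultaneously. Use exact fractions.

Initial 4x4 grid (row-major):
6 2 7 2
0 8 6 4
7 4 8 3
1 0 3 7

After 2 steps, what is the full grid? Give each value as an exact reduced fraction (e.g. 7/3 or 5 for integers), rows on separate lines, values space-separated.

After step 1:
  8/3 23/4 17/4 13/3
  21/4 4 33/5 15/4
  3 27/5 24/5 11/2
  8/3 2 9/2 13/3
After step 2:
  41/9 25/6 157/30 37/9
  179/48 27/5 117/25 1211/240
  979/240 96/25 134/25 1103/240
  23/9 437/120 469/120 43/9

Answer: 41/9 25/6 157/30 37/9
179/48 27/5 117/25 1211/240
979/240 96/25 134/25 1103/240
23/9 437/120 469/120 43/9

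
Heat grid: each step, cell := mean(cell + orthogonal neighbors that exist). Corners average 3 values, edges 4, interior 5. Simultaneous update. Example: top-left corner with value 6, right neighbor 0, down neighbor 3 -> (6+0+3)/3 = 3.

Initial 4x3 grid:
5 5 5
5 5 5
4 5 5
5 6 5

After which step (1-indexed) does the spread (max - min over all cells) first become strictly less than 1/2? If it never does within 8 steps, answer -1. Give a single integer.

Step 1: max=16/3, min=19/4, spread=7/12
Step 2: max=187/36, min=39/8, spread=23/72
  -> spread < 1/2 first at step 2
Step 3: max=2221/432, min=1177/240, spread=32/135
Step 4: max=26431/5184, min=10657/2160, spread=4271/25920
Step 5: max=7888513/1555200, min=320407/64800, spread=39749/311040
Step 6: max=471635147/93312000, min=9629959/1944000, spread=1879423/18662400
Step 7: max=28226803393/5598720000, min=289404883/58320000, spread=3551477/44789760
Step 8: max=1690523125187/335923200000, min=34778381869/6998400000, spread=846431819/13436928000

Answer: 2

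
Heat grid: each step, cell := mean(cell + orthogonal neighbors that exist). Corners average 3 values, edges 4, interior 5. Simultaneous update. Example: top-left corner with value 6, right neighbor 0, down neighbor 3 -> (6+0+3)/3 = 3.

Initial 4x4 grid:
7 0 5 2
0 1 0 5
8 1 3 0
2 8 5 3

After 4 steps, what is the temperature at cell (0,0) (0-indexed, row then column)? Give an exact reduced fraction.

Answer: 182189/64800

Derivation:
Step 1: cell (0,0) = 7/3
Step 2: cell (0,0) = 115/36
Step 3: cell (0,0) = 5399/2160
Step 4: cell (0,0) = 182189/64800
Full grid after step 4:
  182189/64800 265549/108000 94627/36000 1763/720
  613853/216000 523439/180000 24521/10000 12079/4500
  261407/72000 31203/10000 111749/36000 18311/6750
  13813/3600 276667/72000 702457/216000 206923/64800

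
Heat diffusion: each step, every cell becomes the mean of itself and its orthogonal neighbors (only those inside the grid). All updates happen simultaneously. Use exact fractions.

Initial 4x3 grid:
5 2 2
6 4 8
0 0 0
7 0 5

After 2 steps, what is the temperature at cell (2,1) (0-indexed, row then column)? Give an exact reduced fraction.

Step 1: cell (2,1) = 4/5
Step 2: cell (2,1) = 143/50
Full grid after step 2:
  34/9 187/48 43/12
  23/6 153/50 59/16
  38/15 143/50 553/240
  103/36 39/20 95/36

Answer: 143/50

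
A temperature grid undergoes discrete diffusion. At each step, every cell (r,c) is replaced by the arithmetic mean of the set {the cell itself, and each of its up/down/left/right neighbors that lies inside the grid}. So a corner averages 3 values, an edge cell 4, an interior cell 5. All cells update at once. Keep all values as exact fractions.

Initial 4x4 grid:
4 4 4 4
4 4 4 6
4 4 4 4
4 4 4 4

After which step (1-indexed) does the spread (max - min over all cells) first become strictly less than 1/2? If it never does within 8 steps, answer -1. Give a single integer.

Answer: 3

Derivation:
Step 1: max=14/3, min=4, spread=2/3
Step 2: max=271/60, min=4, spread=31/60
Step 3: max=2371/540, min=4, spread=211/540
  -> spread < 1/2 first at step 3
Step 4: max=232843/54000, min=4, spread=16843/54000
Step 5: max=2082643/486000, min=18079/4500, spread=130111/486000
Step 6: max=61962367/14580000, min=1087159/270000, spread=3255781/14580000
Step 7: max=1849953691/437400000, min=1091107/270000, spread=82360351/437400000
Step 8: max=55239316891/13122000000, min=196906441/48600000, spread=2074577821/13122000000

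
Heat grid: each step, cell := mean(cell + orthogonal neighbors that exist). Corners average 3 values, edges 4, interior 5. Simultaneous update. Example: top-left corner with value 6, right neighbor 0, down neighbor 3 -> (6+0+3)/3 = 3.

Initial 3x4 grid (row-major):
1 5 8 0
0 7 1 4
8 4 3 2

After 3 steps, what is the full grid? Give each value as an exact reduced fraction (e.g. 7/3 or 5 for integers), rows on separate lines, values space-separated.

Answer: 851/240 647/160 1693/480 1291/360
323/80 59/16 771/200 959/320
39/10 21/5 799/240 2317/720

Derivation:
After step 1:
  2 21/4 7/2 4
  4 17/5 23/5 7/4
  4 11/2 5/2 3
After step 2:
  15/4 283/80 347/80 37/12
  67/20 91/20 63/20 267/80
  9/2 77/20 39/10 29/12
After step 3:
  851/240 647/160 1693/480 1291/360
  323/80 59/16 771/200 959/320
  39/10 21/5 799/240 2317/720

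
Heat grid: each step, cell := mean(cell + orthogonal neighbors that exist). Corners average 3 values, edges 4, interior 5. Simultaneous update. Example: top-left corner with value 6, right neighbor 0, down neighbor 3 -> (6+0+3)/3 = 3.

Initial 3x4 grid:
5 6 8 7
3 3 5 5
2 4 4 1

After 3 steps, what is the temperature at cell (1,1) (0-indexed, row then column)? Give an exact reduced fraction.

Step 1: cell (1,1) = 21/5
Step 2: cell (1,1) = 106/25
Step 3: cell (1,1) = 6439/1500
Full grid after step 3:
  9697/2160 17861/3600 9793/1800 1201/216
  56369/14400 6439/1500 9417/2000 11569/2400
  313/90 2933/800 28397/7200 1789/432

Answer: 6439/1500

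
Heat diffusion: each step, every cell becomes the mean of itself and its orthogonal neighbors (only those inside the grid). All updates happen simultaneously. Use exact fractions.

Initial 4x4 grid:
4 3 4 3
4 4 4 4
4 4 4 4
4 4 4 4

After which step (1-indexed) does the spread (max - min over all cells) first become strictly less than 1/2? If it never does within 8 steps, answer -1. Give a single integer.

Step 1: max=4, min=7/2, spread=1/2
Step 2: max=4, min=131/36, spread=13/36
  -> spread < 1/2 first at step 2
Step 3: max=4, min=26743/7200, spread=2057/7200
Step 4: max=3991/1000, min=7604/2025, spread=19111/81000
Step 5: max=13421/3375, min=24534331/6480000, spread=1233989/6480000
Step 6: max=8566019/2160000, min=55467679/14580000, spread=9411797/58320000
Step 7: max=1537301/388800, min=334302869/87480000, spread=362183/2733750
Step 8: max=38342970137/9720000000, min=50288436907/13122000000, spread=29491455559/262440000000

Answer: 2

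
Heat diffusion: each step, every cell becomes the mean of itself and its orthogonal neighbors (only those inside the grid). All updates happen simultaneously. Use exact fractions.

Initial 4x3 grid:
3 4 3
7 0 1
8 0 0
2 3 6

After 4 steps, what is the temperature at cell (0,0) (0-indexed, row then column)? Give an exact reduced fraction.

Step 1: cell (0,0) = 14/3
Step 2: cell (0,0) = 35/9
Step 3: cell (0,0) = 7849/2160
Step 4: cell (0,0) = 108653/32400
Full grid after step 4:
  108653/32400 1263799/432000 79553/32400
  732607/216000 511241/180000 518107/216000
  727487/216000 1042807/360000 19481/8000
  437047/129600 2569193/864000 112349/43200

Answer: 108653/32400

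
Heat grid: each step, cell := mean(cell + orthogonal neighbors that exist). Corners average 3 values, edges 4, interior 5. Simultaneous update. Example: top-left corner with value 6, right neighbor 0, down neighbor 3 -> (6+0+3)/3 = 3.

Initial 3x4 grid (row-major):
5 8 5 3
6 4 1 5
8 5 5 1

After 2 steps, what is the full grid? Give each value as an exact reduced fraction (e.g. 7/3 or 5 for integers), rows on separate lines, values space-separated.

After step 1:
  19/3 11/2 17/4 13/3
  23/4 24/5 4 5/2
  19/3 11/2 3 11/3
After step 2:
  211/36 1253/240 217/48 133/36
  1393/240 511/100 371/100 29/8
  211/36 589/120 97/24 55/18

Answer: 211/36 1253/240 217/48 133/36
1393/240 511/100 371/100 29/8
211/36 589/120 97/24 55/18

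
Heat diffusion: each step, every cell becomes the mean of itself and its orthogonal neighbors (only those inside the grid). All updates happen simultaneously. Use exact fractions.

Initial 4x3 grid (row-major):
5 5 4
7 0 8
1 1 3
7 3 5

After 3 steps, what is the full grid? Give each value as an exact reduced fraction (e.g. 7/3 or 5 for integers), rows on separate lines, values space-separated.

After step 1:
  17/3 7/2 17/3
  13/4 21/5 15/4
  4 8/5 17/4
  11/3 4 11/3
After step 2:
  149/36 571/120 155/36
  1027/240 163/50 67/15
  751/240 361/100 199/60
  35/9 97/30 143/36
After step 3:
  9487/2160 29633/7200 4871/1080
  26653/7200 24449/6000 6907/1800
  26833/7200 19859/6000 13829/3600
  7381/2160 6617/1800 947/270

Answer: 9487/2160 29633/7200 4871/1080
26653/7200 24449/6000 6907/1800
26833/7200 19859/6000 13829/3600
7381/2160 6617/1800 947/270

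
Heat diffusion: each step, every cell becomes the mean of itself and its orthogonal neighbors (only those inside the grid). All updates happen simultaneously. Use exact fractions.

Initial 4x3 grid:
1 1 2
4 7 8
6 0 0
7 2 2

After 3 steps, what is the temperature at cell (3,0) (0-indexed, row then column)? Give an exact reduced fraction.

Step 1: cell (3,0) = 5
Step 2: cell (3,0) = 4
Step 3: cell (3,0) = 269/72
Full grid after step 3:
  79/24 9679/2880 739/216
  1759/480 167/48 4907/1440
  607/160 163/48 4273/1440
  269/72 9011/2880 575/216

Answer: 269/72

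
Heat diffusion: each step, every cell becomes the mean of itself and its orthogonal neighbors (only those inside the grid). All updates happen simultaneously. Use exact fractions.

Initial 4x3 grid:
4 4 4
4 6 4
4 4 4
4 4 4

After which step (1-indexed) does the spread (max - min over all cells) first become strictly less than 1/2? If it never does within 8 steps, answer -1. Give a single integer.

Step 1: max=9/2, min=4, spread=1/2
Step 2: max=223/50, min=4, spread=23/50
  -> spread < 1/2 first at step 2
Step 3: max=10411/2400, min=813/200, spread=131/480
Step 4: max=92951/21600, min=14791/3600, spread=841/4320
Step 5: max=37102051/8640000, min=2973373/720000, spread=56863/345600
Step 6: max=332574341/77760000, min=26909543/6480000, spread=386393/3110400
Step 7: max=132809723131/31104000000, min=10788358813/2592000000, spread=26795339/248832000
Step 8: max=7948775714129/1866240000000, min=649166149667/155520000000, spread=254051069/2985984000

Answer: 2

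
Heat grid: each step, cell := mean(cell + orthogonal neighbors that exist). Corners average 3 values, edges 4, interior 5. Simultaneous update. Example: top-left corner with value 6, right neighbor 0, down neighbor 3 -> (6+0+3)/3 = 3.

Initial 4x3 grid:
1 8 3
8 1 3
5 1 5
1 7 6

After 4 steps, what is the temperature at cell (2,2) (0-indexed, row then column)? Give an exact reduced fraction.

Answer: 19537/4800

Derivation:
Step 1: cell (2,2) = 15/4
Step 2: cell (2,2) = 331/80
Step 3: cell (2,2) = 1967/480
Step 4: cell (2,2) = 19537/4800
Full grid after step 4:
  106543/25920 705799/172800 101893/25920
  5533/1350 285647/72000 172181/43200
  2722/675 292637/72000 19537/4800
  106361/25920 719797/172800 36457/8640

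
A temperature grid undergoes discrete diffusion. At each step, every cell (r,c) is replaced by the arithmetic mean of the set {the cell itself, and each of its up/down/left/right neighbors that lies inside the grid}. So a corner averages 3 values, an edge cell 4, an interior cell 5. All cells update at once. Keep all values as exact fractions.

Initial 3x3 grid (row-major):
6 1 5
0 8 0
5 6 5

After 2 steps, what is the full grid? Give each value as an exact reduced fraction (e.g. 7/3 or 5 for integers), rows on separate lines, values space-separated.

After step 1:
  7/3 5 2
  19/4 3 9/2
  11/3 6 11/3
After step 2:
  145/36 37/12 23/6
  55/16 93/20 79/24
  173/36 49/12 85/18

Answer: 145/36 37/12 23/6
55/16 93/20 79/24
173/36 49/12 85/18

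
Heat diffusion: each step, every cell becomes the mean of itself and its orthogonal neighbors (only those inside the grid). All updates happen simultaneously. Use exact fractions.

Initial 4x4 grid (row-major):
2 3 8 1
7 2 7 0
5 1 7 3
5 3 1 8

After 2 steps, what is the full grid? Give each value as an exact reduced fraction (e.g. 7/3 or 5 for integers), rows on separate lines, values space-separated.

After step 1:
  4 15/4 19/4 3
  4 4 24/5 11/4
  9/2 18/5 19/5 9/2
  13/3 5/2 19/4 4
After step 2:
  47/12 33/8 163/40 7/2
  33/8 403/100 201/50 301/80
  493/120 92/25 429/100 301/80
  34/9 911/240 301/80 53/12

Answer: 47/12 33/8 163/40 7/2
33/8 403/100 201/50 301/80
493/120 92/25 429/100 301/80
34/9 911/240 301/80 53/12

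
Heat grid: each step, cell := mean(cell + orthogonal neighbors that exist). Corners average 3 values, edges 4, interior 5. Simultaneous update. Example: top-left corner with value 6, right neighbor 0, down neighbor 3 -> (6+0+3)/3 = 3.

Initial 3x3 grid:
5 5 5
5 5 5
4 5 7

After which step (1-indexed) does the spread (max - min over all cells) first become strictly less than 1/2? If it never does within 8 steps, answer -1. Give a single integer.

Answer: 3

Derivation:
Step 1: max=17/3, min=14/3, spread=1
Step 2: max=197/36, min=233/48, spread=89/144
Step 3: max=2291/432, min=709/144, spread=41/108
  -> spread < 1/2 first at step 3
Step 4: max=135757/25920, min=4771/960, spread=347/1296
Step 5: max=8066099/1555200, min=2591333/518400, spread=2921/15552
Step 6: max=481357453/93312000, min=156350651/31104000, spread=24611/186624
Step 7: max=28761904691/5598720000, min=3138175799/622080000, spread=207329/2239488
Step 8: max=1721159739277/335923200000, min=566442267259/111974400000, spread=1746635/26873856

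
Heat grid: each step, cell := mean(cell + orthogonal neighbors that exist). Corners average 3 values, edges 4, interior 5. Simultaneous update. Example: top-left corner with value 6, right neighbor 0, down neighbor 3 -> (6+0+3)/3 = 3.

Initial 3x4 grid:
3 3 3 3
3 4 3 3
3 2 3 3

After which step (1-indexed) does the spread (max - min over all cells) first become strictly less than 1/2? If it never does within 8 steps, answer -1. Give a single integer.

Step 1: max=13/4, min=8/3, spread=7/12
Step 2: max=19/6, min=137/48, spread=5/16
  -> spread < 1/2 first at step 2
Step 3: max=7489/2400, min=317/108, spread=4001/21600
Step 4: max=14807/4800, min=640759/216000, spread=6389/54000
Step 5: max=183881/60000, min=50347/16875, spread=1753/21600
Step 6: max=474616693/155520000, min=116434517/38880000, spread=71029/1244160
Step 7: max=11827847473/3888000000, min=2918507587/972000000, spread=410179/10368000
Step 8: max=1700571419933/559872000000, min=420860386577/139968000000, spread=45679663/1492992000

Answer: 2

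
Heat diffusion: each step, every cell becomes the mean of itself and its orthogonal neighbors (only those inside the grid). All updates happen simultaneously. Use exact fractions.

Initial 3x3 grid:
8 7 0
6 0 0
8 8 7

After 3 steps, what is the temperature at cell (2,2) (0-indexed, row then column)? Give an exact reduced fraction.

Answer: 1567/360

Derivation:
Step 1: cell (2,2) = 5
Step 2: cell (2,2) = 25/6
Step 3: cell (2,2) = 1567/360
Full grid after step 3:
  3779/720 59539/14400 3691/1080
  39257/7200 28093/6000 51439/14400
  12797/2160 72439/14400 1567/360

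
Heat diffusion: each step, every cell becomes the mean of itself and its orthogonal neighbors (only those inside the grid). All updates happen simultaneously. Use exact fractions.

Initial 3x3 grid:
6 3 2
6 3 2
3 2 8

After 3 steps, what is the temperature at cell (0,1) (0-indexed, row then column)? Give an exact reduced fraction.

Step 1: cell (0,1) = 7/2
Step 2: cell (0,1) = 421/120
Step 3: cell (0,1) = 26687/7200
Full grid after step 3:
  179/45 26687/7200 7217/2160
  29287/7200 7371/2000 51199/14400
  4271/1080 13931/3600 2629/720

Answer: 26687/7200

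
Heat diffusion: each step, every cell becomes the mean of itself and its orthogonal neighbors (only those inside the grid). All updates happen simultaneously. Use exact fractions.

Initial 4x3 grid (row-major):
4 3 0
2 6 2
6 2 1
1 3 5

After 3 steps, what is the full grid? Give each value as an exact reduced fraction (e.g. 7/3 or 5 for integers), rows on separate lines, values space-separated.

Answer: 77/24 43277/14400 269/108
8257/2400 17563/6000 19621/7200
22901/7200 18953/6000 6517/2400
1739/540 42427/14400 1051/360

Derivation:
After step 1:
  3 13/4 5/3
  9/2 3 9/4
  11/4 18/5 5/2
  10/3 11/4 3
After step 2:
  43/12 131/48 43/18
  53/16 83/25 113/48
  851/240 73/25 227/80
  53/18 761/240 11/4
After step 3:
  77/24 43277/14400 269/108
  8257/2400 17563/6000 19621/7200
  22901/7200 18953/6000 6517/2400
  1739/540 42427/14400 1051/360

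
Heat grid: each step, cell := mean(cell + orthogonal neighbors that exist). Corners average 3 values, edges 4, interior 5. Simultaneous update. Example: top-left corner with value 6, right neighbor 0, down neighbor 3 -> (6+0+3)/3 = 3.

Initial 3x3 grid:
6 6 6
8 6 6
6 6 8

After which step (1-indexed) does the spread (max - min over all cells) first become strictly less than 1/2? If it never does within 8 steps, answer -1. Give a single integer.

Step 1: max=20/3, min=6, spread=2/3
Step 2: max=787/120, min=37/6, spread=47/120
  -> spread < 1/2 first at step 2
Step 3: max=3541/540, min=251/40, spread=61/216
Step 4: max=211037/32400, min=136433/21600, spread=511/2592
Step 5: max=12623089/1944000, min=8235851/1296000, spread=4309/31104
Step 6: max=754823633/116640000, min=165218099/25920000, spread=36295/373248
Step 7: max=45199443901/6998400000, min=29814449059/4665600000, spread=305773/4478976
Step 8: max=2707521511397/419904000000, min=1791597929473/279936000000, spread=2575951/53747712

Answer: 2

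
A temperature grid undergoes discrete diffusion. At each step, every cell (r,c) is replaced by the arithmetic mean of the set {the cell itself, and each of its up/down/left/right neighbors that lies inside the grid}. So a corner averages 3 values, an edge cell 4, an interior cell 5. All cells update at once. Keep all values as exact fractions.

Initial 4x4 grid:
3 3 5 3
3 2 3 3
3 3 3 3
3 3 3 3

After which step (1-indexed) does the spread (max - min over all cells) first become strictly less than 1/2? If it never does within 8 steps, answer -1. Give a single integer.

Answer: 3

Derivation:
Step 1: max=11/3, min=11/4, spread=11/12
Step 2: max=817/240, min=231/80, spread=31/60
Step 3: max=7207/2160, min=2339/800, spread=8917/21600
  -> spread < 1/2 first at step 3
Step 4: max=42209/12960, min=70481/24000, spread=207463/648000
Step 5: max=6251023/1944000, min=636731/216000, spread=130111/486000
Step 6: max=185421193/58320000, min=19155341/6480000, spread=3255781/14580000
Step 7: max=5519010847/1749600000, min=576618827/194400000, spread=82360351/437400000
Step 8: max=32901375701/10497600000, min=17356507469/5832000000, spread=2074577821/13122000000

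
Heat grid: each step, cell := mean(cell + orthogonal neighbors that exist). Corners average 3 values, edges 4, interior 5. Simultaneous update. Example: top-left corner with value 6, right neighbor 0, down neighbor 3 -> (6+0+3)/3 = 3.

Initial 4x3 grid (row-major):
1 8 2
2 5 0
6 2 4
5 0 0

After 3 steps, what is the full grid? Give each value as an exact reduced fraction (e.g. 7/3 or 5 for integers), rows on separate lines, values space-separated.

After step 1:
  11/3 4 10/3
  7/2 17/5 11/4
  15/4 17/5 3/2
  11/3 7/4 4/3
After step 2:
  67/18 18/5 121/36
  859/240 341/100 659/240
  859/240 69/25 539/240
  55/18 203/80 55/36
After step 3:
  7849/2160 1057/300 6989/2160
  25723/7200 3219/1000 21173/7200
  23353/7200 5813/2000 16703/7200
  1651/540 11857/4800 284/135

Answer: 7849/2160 1057/300 6989/2160
25723/7200 3219/1000 21173/7200
23353/7200 5813/2000 16703/7200
1651/540 11857/4800 284/135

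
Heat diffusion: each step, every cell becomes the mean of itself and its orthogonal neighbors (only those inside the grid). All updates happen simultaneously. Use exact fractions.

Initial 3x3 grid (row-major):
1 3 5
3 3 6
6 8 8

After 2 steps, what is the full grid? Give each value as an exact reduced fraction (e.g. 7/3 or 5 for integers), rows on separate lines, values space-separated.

Answer: 103/36 73/20 79/18
317/80 113/25 221/40
91/18 477/80 229/36

Derivation:
After step 1:
  7/3 3 14/3
  13/4 23/5 11/2
  17/3 25/4 22/3
After step 2:
  103/36 73/20 79/18
  317/80 113/25 221/40
  91/18 477/80 229/36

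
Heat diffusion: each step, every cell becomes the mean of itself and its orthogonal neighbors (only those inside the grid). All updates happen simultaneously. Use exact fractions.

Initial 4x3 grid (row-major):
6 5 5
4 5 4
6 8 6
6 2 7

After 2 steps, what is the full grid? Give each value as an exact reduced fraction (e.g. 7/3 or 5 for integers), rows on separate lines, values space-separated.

Answer: 31/6 1207/240 179/36
429/80 261/50 1267/240
1279/240 143/25 433/80
197/36 1249/240 17/3

Derivation:
After step 1:
  5 21/4 14/3
  21/4 26/5 5
  6 27/5 25/4
  14/3 23/4 5
After step 2:
  31/6 1207/240 179/36
  429/80 261/50 1267/240
  1279/240 143/25 433/80
  197/36 1249/240 17/3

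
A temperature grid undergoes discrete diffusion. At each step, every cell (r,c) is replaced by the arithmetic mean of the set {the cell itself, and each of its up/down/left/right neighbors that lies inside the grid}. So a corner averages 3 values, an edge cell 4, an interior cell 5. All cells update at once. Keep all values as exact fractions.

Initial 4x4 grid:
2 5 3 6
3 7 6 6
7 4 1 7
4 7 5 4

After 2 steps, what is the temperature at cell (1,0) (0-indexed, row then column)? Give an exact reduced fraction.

Step 1: cell (1,0) = 19/4
Step 2: cell (1,0) = 211/48
Full grid after step 2:
  37/9 211/48 377/80 65/12
  211/48 119/25 509/100 407/80
  409/80 243/50 463/100 1241/240
  31/6 409/80 1151/240 169/36

Answer: 211/48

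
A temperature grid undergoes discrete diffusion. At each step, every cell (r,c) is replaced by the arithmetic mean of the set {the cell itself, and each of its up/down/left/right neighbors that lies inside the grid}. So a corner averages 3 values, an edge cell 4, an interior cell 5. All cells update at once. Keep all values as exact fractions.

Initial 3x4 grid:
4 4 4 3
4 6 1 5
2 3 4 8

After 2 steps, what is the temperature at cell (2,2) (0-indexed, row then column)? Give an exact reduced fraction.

Answer: 209/48

Derivation:
Step 1: cell (2,2) = 4
Step 2: cell (2,2) = 209/48
Full grid after step 2:
  25/6 151/40 31/8 15/4
  73/20 397/100 377/100 215/48
  43/12 287/80 209/48 167/36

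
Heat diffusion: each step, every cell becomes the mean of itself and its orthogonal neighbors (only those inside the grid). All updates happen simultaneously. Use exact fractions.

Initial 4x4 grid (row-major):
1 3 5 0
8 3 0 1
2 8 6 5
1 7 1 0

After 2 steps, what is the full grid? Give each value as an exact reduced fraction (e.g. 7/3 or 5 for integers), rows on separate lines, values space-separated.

After step 1:
  4 3 2 2
  7/2 22/5 3 3/2
  19/4 26/5 4 3
  10/3 17/4 7/2 2
After step 2:
  7/2 67/20 5/2 11/6
  333/80 191/50 149/50 19/8
  1007/240 113/25 187/50 21/8
  37/9 977/240 55/16 17/6

Answer: 7/2 67/20 5/2 11/6
333/80 191/50 149/50 19/8
1007/240 113/25 187/50 21/8
37/9 977/240 55/16 17/6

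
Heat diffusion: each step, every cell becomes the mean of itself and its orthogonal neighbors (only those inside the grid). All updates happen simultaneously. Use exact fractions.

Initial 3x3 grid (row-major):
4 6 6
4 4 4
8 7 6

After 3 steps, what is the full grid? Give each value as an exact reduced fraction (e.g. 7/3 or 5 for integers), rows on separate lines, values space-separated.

After step 1:
  14/3 5 16/3
  5 5 5
  19/3 25/4 17/3
After step 2:
  44/9 5 46/9
  21/4 21/4 21/4
  211/36 93/16 203/36
After step 3:
  545/108 81/16 553/108
  85/16 85/16 85/16
  2437/432 361/64 2405/432

Answer: 545/108 81/16 553/108
85/16 85/16 85/16
2437/432 361/64 2405/432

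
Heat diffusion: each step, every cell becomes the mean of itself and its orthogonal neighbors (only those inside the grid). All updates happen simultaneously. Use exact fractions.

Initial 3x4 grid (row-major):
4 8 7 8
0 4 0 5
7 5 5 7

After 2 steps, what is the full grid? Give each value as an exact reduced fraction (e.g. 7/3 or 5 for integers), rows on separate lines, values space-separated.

Answer: 9/2 189/40 671/120 209/36
303/80 447/100 113/25 323/60
13/3 169/40 581/120 179/36

Derivation:
After step 1:
  4 23/4 23/4 20/3
  15/4 17/5 21/5 5
  4 21/4 17/4 17/3
After step 2:
  9/2 189/40 671/120 209/36
  303/80 447/100 113/25 323/60
  13/3 169/40 581/120 179/36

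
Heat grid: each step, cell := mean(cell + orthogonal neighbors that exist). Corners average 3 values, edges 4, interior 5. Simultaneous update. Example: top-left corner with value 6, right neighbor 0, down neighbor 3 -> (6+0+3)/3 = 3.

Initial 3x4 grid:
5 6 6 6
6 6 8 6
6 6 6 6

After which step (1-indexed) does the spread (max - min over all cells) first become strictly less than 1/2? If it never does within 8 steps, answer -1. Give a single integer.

Step 1: max=13/2, min=17/3, spread=5/6
Step 2: max=323/50, min=103/18, spread=166/225
Step 3: max=15211/2400, min=85151/14400, spread=1223/2880
  -> spread < 1/2 first at step 3
Step 4: max=136151/21600, min=770591/129600, spread=9263/25920
Step 5: max=54230371/8640000, min=46747999/7776000, spread=20593349/77760000
Step 6: max=486691961/77760000, min=2814606041/466560000, spread=4221829/18662400
Step 7: max=194029517851/31104000000, min=169668438019/27993600000, spread=49581280469/279936000000
Step 8: max=1742684810141/279936000000, min=10205423323721/1679616000000, spread=2005484297/13436928000

Answer: 3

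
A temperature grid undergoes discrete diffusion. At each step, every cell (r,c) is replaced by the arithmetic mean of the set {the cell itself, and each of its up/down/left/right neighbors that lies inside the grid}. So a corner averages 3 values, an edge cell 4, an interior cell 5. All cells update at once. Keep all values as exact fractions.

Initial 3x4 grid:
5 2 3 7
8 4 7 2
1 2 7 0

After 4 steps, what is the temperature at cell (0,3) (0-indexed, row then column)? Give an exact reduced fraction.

Answer: 10001/2400

Derivation:
Step 1: cell (0,3) = 4
Step 2: cell (0,3) = 17/4
Step 3: cell (0,3) = 989/240
Step 4: cell (0,3) = 10001/2400
Full grid after step 4:
  23221/5400 34607/8000 100921/24000 10001/2400
  1833773/432000 23381/5625 248189/60000 144329/36000
  264127/64800 54829/13500 70847/18000 5299/1350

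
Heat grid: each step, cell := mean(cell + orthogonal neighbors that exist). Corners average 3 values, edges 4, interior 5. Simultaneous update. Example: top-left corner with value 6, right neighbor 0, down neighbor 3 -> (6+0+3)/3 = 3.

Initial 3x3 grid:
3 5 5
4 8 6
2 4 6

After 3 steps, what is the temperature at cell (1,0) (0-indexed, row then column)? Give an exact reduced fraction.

Step 1: cell (1,0) = 17/4
Step 2: cell (1,0) = 1019/240
Step 3: cell (1,0) = 65413/14400
Full grid after step 3:
  1649/360 73213/14400 5827/1080
  65413/14400 9927/2000 79013/14400
  9509/2160 17747/3600 11429/2160

Answer: 65413/14400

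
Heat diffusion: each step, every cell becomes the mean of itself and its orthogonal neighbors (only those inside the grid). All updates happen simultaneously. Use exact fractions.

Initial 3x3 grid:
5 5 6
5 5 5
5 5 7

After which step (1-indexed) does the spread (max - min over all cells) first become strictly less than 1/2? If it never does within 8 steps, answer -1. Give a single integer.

Answer: 3

Derivation:
Step 1: max=23/4, min=5, spread=3/4
Step 2: max=203/36, min=5, spread=23/36
Step 3: max=2357/432, min=731/144, spread=41/108
  -> spread < 1/2 first at step 3
Step 4: max=140491/25920, min=12361/2400, spread=34961/129600
Step 5: max=8341397/1555200, min=2683099/518400, spread=2921/15552
Step 6: max=498390859/93312000, min=162028453/31104000, spread=24611/186624
Step 7: max=29775071573/5598720000, min=361194433/69120000, spread=207329/2239488
Step 8: max=1782311880331/335923200000, min=586826314277/111974400000, spread=1746635/26873856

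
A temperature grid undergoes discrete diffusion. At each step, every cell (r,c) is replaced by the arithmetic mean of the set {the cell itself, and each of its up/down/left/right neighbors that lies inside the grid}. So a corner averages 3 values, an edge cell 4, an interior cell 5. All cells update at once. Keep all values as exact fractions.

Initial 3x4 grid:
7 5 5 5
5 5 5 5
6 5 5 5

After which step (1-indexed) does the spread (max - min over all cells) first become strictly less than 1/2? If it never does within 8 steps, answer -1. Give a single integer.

Answer: 3

Derivation:
Step 1: max=23/4, min=5, spread=3/4
Step 2: max=203/36, min=5, spread=23/36
Step 3: max=2357/432, min=5, spread=197/432
  -> spread < 1/2 first at step 3
Step 4: max=140401/25920, min=1447/288, spread=10171/25920
Step 5: max=8331947/1555200, min=7579/1500, spread=2370199/7776000
Step 6: max=497320633/93312000, min=6574369/1296000, spread=4793213/18662400
Step 7: max=29681507267/5598720000, min=198096743/38880000, spread=46223051/223948800
Step 8: max=1774683348553/335923200000, min=1987124027/388800000, spread=2312327569/13436928000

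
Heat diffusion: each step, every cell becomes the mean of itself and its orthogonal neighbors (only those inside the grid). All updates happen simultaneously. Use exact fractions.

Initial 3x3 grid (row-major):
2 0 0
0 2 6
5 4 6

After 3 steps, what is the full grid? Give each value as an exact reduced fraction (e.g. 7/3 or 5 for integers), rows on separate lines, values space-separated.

After step 1:
  2/3 1 2
  9/4 12/5 7/2
  3 17/4 16/3
After step 2:
  47/36 91/60 13/6
  499/240 67/25 397/120
  19/6 899/240 157/36
After step 3:
  3529/2160 3451/1800 839/360
  33233/14400 1333/500 22529/7200
  1079/360 50233/14400 8219/2160

Answer: 3529/2160 3451/1800 839/360
33233/14400 1333/500 22529/7200
1079/360 50233/14400 8219/2160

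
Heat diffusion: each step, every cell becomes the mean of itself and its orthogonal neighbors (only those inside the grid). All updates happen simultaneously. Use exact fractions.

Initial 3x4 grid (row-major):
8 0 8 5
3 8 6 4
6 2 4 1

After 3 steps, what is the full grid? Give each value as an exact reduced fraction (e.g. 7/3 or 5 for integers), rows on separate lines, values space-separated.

After step 1:
  11/3 6 19/4 17/3
  25/4 19/5 6 4
  11/3 5 13/4 3
After step 2:
  191/36 1093/240 269/48 173/36
  1043/240 541/100 109/25 14/3
  179/36 943/240 69/16 41/12
After step 3:
  2557/540 37573/7200 34783/7200 2171/432
  72121/14400 27119/6000 3653/750 3881/900
  4769/1080 33523/7200 9611/2400 595/144

Answer: 2557/540 37573/7200 34783/7200 2171/432
72121/14400 27119/6000 3653/750 3881/900
4769/1080 33523/7200 9611/2400 595/144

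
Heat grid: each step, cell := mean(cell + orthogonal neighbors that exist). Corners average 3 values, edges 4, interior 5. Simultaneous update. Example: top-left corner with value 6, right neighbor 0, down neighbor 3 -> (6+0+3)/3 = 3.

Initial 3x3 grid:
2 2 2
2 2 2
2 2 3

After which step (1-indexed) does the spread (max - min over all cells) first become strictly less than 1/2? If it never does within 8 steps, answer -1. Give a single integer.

Answer: 1

Derivation:
Step 1: max=7/3, min=2, spread=1/3
  -> spread < 1/2 first at step 1
Step 2: max=41/18, min=2, spread=5/18
Step 3: max=473/216, min=2, spread=41/216
Step 4: max=28051/12960, min=731/360, spread=347/2592
Step 5: max=1662137/777600, min=7357/3600, spread=2921/31104
Step 6: max=99140539/46656000, min=889483/432000, spread=24611/373248
Step 7: max=5917442033/2799360000, min=20096741/9720000, spread=207329/4478976
Step 8: max=353953152451/167961600000, min=1075601599/518400000, spread=1746635/53747712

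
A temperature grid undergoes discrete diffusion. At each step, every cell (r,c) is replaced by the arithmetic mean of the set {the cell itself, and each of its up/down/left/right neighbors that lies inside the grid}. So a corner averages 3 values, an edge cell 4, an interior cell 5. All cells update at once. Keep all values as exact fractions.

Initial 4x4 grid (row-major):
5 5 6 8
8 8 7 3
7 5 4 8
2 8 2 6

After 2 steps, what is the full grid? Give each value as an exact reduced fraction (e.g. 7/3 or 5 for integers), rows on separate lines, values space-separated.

Answer: 19/3 251/40 713/120 56/9
251/40 158/25 152/25 1381/240
737/120 559/100 549/100 1337/240
185/36 1279/240 1187/240 187/36

Derivation:
After step 1:
  6 6 13/2 17/3
  7 33/5 28/5 13/2
  11/2 32/5 26/5 21/4
  17/3 17/4 5 16/3
After step 2:
  19/3 251/40 713/120 56/9
  251/40 158/25 152/25 1381/240
  737/120 559/100 549/100 1337/240
  185/36 1279/240 1187/240 187/36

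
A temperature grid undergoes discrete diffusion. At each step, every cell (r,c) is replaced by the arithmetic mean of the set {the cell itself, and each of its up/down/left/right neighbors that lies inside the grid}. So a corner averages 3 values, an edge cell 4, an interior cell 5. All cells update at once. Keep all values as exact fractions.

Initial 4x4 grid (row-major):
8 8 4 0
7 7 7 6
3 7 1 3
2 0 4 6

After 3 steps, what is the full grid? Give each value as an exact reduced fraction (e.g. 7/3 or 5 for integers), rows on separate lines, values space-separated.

After step 1:
  23/3 27/4 19/4 10/3
  25/4 36/5 5 4
  19/4 18/5 22/5 4
  5/3 13/4 11/4 13/3
After step 2:
  62/9 791/120 119/24 145/36
  97/15 144/25 507/100 49/12
  61/15 116/25 79/20 251/60
  29/9 169/60 221/60 133/36
After step 3:
  7181/1080 21779/3600 18583/3600 941/216
  1304/225 17117/3000 14293/3000 3907/900
  4139/900 637/150 3229/750 179/45
  1819/540 6463/1800 1273/360 2081/540

Answer: 7181/1080 21779/3600 18583/3600 941/216
1304/225 17117/3000 14293/3000 3907/900
4139/900 637/150 3229/750 179/45
1819/540 6463/1800 1273/360 2081/540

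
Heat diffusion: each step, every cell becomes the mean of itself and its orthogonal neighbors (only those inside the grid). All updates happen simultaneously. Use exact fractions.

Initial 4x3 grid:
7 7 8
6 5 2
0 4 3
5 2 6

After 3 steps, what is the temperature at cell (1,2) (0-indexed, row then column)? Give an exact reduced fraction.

Step 1: cell (1,2) = 9/2
Step 2: cell (1,2) = 1123/240
Step 3: cell (1,2) = 33601/7200
Full grid after step 3:
  3037/540 80107/14400 733/135
  34051/7200 28943/6000 33601/7200
  28061/7200 7531/2000 29011/7200
  3619/1080 17359/4800 3899/1080

Answer: 33601/7200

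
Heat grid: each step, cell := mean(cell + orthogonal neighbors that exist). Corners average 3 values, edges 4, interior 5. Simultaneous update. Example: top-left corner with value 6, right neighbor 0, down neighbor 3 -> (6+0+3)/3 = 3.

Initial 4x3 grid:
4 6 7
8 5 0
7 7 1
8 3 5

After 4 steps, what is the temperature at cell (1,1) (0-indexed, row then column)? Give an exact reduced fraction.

Answer: 902213/180000

Derivation:
Step 1: cell (1,1) = 26/5
Step 2: cell (1,1) = 491/100
Step 3: cell (1,1) = 15367/3000
Step 4: cell (1,1) = 902213/180000
Full grid after step 4:
  39797/7200 2215207/432000 298823/64800
  101623/18000 902213/180000 243869/54000
  100693/18000 202639/40000 78443/18000
  242747/43200 1434283/288000 64549/14400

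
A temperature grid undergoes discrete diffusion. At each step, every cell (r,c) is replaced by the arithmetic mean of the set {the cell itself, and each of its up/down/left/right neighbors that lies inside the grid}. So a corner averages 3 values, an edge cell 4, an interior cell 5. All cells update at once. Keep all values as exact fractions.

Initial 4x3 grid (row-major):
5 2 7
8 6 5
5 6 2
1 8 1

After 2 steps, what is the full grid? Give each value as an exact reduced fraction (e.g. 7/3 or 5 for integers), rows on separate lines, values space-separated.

After step 1:
  5 5 14/3
  6 27/5 5
  5 27/5 7/2
  14/3 4 11/3
After step 2:
  16/3 301/60 44/9
  107/20 134/25 557/120
  79/15 233/50 527/120
  41/9 133/30 67/18

Answer: 16/3 301/60 44/9
107/20 134/25 557/120
79/15 233/50 527/120
41/9 133/30 67/18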